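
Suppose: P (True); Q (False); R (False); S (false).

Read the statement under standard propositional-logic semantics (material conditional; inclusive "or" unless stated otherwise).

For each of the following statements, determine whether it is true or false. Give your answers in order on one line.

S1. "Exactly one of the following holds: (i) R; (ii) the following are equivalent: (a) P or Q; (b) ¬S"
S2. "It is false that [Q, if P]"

S1 true, S2 true

S1: This is R xor ((P or Q) iff not S).

P or Q = True or False = True
not S = not False = True
(P or Q) iff not S = True iff True = True
R xor ((P or Q) iff not S) = False xor True = True
Thus S1 is true.

S2: In symbols: not (P -> Q)

P -> Q = True -> False = False
not (P -> Q) = not False = True
Thus S2 is true.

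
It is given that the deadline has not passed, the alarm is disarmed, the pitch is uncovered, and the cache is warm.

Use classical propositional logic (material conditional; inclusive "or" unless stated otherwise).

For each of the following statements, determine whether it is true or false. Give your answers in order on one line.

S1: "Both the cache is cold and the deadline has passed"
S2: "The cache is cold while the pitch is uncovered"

Let S = "the cache is warm" (T), P = "the deadline has passed" (F), R = "the pitch is covered" (F).

S1: Formalization: ~S & P

~S = ~T = F
~S & P = F & F = F
Thus S1 is false.

S2: Formalization: ~S & ~R

~S = ~T = F
~R = ~F = T
~S & ~R = F & T = F
So S2 is false.

S1 false, S2 false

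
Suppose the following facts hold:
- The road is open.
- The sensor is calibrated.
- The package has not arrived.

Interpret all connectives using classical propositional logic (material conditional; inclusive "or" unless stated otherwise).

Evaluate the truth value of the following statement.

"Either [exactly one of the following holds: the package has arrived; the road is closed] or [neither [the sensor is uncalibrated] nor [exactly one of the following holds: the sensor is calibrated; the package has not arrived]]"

Let R = "the package has arrived" (F), P = "the road is closed" (F), Q = "the sensor is calibrated" (T).
In symbols: (R ⊕ P) ∨ (¬Q ↓ (Q ⊕ ¬R))

R ⊕ P = F ⊕ F = F
¬Q = ¬T = F
¬R = ¬F = T
Q ⊕ ¬R = T ⊕ T = F
¬Q ↓ (Q ⊕ ¬R) = F ↓ F = T
(R ⊕ P) ∨ (¬Q ↓ (Q ⊕ ¬R)) = F ∨ T = T

The statement is true.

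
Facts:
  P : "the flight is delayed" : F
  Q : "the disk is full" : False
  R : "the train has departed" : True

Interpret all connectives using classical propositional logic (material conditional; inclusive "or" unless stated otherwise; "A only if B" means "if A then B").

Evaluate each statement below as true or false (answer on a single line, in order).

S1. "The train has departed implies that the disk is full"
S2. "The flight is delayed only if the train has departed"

S1: Formalization: R -> Q

R -> Q = T -> F = F
Hence S1 is false.

S2: This is P -> R.

P -> R = F -> T = T
So S2 is true.

S1 false, S2 true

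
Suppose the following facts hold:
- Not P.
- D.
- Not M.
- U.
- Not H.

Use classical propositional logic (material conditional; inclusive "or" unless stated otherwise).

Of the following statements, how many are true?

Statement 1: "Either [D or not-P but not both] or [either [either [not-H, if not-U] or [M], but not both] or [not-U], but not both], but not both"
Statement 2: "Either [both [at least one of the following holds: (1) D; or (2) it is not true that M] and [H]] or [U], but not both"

2

Statement 1: In symbols: (D ⊕ ¬P) ⊕ (((¬U → ¬H) ⊕ M) ⊕ ¬U)

¬P = ¬F = T
D ⊕ ¬P = T ⊕ T = F
¬U = ¬T = F
¬H = ¬F = T
¬U → ¬H = F → T = T
(¬U → ¬H) ⊕ M = T ⊕ F = T
¬U = ¬T = F
((¬U → ¬H) ⊕ M) ⊕ ¬U = T ⊕ F = T
(D ⊕ ¬P) ⊕ (((¬U → ¬H) ⊕ M) ⊕ ¬U) = F ⊕ T = T
So Statement 1 is true.

Statement 2: Parsed as ((D ∨ ¬M) ∧ H) ⊕ U

¬M = ¬F = T
D ∨ ¬M = T ∨ T = T
(D ∨ ¬M) ∧ H = T ∧ F = F
((D ∨ ¬M) ∧ H) ⊕ U = F ⊕ T = T
Thus Statement 2 is true.

True statements: 2.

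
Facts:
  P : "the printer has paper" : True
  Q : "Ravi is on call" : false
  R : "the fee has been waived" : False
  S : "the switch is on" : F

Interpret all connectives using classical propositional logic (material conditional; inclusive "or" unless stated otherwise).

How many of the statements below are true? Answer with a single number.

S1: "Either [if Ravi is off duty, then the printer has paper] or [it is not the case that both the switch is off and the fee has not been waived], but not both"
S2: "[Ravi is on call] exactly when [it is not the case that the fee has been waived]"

S1: This is (¬Q → P) ⊕ (¬S ↑ ¬R).

¬Q = ¬F = T
¬Q → P = T → T = T
¬S = ¬F = T
¬R = ¬F = T
¬S ↑ ¬R = T ↑ T = F
(¬Q → P) ⊕ (¬S ↑ ¬R) = T ⊕ F = T
Thus S1 is true.

S2: Formalization: Q ↔ ¬R

¬R = ¬F = T
Q ↔ ¬R = F ↔ T = F
Thus S2 is false.

Count: 1.

1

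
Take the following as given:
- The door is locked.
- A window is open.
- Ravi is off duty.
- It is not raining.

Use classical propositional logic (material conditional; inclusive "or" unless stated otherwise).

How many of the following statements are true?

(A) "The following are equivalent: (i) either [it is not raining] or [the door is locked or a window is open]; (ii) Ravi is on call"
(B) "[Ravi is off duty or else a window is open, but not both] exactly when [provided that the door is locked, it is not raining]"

Let S = "it is raining" (F), P = "the door is locked" (T), Q = "a window is open" (T), R = "Ravi is on call" (F).

(A): Parsed as (¬S ∨ (P ∨ Q)) ↔ R

¬S = ¬F = T
P ∨ Q = T ∨ T = T
¬S ∨ (P ∨ Q) = T ∨ T = T
(¬S ∨ (P ∨ Q)) ↔ R = T ↔ F = F
Thus (A) is false.

(B): This is (¬R ⊕ Q) ↔ (P → ¬S).

¬R = ¬F = T
¬R ⊕ Q = T ⊕ T = F
¬S = ¬F = T
P → ¬S = T → T = T
(¬R ⊕ Q) ↔ (P → ¬S) = F ↔ T = F
So (B) is false.

Count: 0.

0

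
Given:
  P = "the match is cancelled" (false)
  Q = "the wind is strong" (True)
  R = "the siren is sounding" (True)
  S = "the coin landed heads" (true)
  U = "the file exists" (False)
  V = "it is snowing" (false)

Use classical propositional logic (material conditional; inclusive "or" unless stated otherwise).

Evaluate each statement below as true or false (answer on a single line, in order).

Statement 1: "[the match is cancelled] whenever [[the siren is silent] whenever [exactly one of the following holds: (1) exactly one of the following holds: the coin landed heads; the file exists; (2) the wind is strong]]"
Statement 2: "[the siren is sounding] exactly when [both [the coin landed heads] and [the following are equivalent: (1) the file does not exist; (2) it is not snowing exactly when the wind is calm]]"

Statement 1: In symbols: (((S ⊕ U) ⊕ Q) → ¬R) → P

S ⊕ U = T ⊕ F = T
(S ⊕ U) ⊕ Q = T ⊕ T = F
¬R = ¬T = F
((S ⊕ U) ⊕ Q) → ¬R = F → F = T
(((S ⊕ U) ⊕ Q) → ¬R) → P = T → F = F
So Statement 1 is false.

Statement 2: In symbols: R ↔ (S ∧ (¬U ↔ (¬V ↔ ¬Q)))

¬U = ¬F = T
¬V = ¬F = T
¬Q = ¬T = F
¬V ↔ ¬Q = T ↔ F = F
¬U ↔ (¬V ↔ ¬Q) = T ↔ F = F
S ∧ (¬U ↔ (¬V ↔ ¬Q)) = T ∧ F = F
R ↔ (S ∧ (¬U ↔ (¬V ↔ ¬Q))) = T ↔ F = F
Thus Statement 2 is false.

Statement 1 F; Statement 2 F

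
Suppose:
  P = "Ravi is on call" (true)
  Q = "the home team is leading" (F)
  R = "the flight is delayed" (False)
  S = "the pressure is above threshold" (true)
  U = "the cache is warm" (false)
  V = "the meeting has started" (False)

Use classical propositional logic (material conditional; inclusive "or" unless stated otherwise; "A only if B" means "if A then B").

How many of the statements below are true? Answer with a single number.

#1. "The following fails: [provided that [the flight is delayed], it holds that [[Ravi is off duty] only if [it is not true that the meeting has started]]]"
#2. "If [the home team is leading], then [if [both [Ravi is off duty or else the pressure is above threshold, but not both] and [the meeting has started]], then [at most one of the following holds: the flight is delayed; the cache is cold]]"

1

#1: Parsed as ~(R -> (~P -> ~V))

~P = ~T = F
~V = ~F = T
~P -> ~V = F -> T = T
R -> (~P -> ~V) = F -> T = T
~(R -> (~P -> ~V)) = ~T = F
Hence #1 is false.

#2: Formalization: Q -> (((~P xor S) & V) -> (R nand ~U))

~P = ~T = F
~P xor S = F xor T = T
(~P xor S) & V = T & F = F
~U = ~F = T
R nand ~U = F nand T = T
((~P xor S) & V) -> (R nand ~U) = F -> T = T
Q -> (((~P xor S) & V) -> (R nand ~U)) = F -> T = T
Hence #2 is true.

1 of the 2 statements is true (#2).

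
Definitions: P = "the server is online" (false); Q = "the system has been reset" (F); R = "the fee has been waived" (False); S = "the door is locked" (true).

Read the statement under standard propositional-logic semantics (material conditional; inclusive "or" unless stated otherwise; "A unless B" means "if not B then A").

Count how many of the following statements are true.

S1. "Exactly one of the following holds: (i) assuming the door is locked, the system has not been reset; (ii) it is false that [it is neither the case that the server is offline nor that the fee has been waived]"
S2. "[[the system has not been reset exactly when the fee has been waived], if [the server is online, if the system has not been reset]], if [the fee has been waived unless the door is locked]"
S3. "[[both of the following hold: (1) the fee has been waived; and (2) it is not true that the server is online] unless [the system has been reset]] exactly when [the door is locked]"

1

S1: Formalization: (S -> ~Q) xor ~(~P nor R)

~Q = ~F = T
S -> ~Q = T -> T = T
~P = ~F = T
~P nor R = T nor F = F
~(~P nor R) = ~F = T
(S -> ~Q) xor ~(~P nor R) = T xor T = F
Hence S1 is false.

S2: Formalization: (R | S) -> ((~Q -> P) -> (~Q <-> R))

R | S = F | T = T
~Q = ~F = T
~Q -> P = T -> F = F
~Q = ~F = T
~Q <-> R = T <-> F = F
(~Q -> P) -> (~Q <-> R) = F -> F = T
(R | S) -> ((~Q -> P) -> (~Q <-> R)) = T -> T = T
So S2 is true.

S3: In symbols: ((R & ~P) | Q) <-> S

~P = ~F = T
R & ~P = F & T = F
(R & ~P) | Q = F | F = F
((R & ~P) | Q) <-> S = F <-> T = F
Thus S3 is false.

1 of the 3 statements is true (S2).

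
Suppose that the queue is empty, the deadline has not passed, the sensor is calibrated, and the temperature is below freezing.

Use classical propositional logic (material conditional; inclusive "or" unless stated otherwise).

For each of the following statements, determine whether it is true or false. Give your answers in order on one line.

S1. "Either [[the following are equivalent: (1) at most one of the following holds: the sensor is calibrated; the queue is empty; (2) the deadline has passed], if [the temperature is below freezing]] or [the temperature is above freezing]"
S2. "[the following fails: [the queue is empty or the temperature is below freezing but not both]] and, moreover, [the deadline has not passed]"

Let W = "the temperature is below freezing" (T), K = "the sensor is calibrated" (T), R = "the queue is empty" (T), M = "the deadline has passed" (F).

S1: In symbols: (W → ((K ↑ R) ↔ M)) ∨ ¬W

K ↑ R = T ↑ T = F
(K ↑ R) ↔ M = F ↔ F = T
W → ((K ↑ R) ↔ M) = T → T = T
¬W = ¬T = F
(W → ((K ↑ R) ↔ M)) ∨ ¬W = T ∨ F = T
Hence S1 is true.

S2: Formalization: ¬(R ⊕ W) ∧ ¬M

R ⊕ W = T ⊕ T = F
¬(R ⊕ W) = ¬F = T
¬M = ¬F = T
¬(R ⊕ W) ∧ ¬M = T ∧ T = T
So S2 is true.

S1 true; S2 true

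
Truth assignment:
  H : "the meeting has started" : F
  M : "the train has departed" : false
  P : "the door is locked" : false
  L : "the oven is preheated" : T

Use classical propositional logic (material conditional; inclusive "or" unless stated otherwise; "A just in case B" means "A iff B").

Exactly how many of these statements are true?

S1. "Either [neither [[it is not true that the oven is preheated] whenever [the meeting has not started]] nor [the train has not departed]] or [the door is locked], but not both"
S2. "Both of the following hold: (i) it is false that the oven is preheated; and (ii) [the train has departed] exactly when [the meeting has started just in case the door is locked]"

0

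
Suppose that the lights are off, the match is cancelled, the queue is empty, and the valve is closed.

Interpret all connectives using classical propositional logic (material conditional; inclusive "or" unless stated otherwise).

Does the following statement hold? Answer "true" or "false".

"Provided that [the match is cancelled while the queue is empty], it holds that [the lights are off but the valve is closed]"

Let Q = "the match is cancelled" (T), R = "the queue is empty" (T), P = "the lights are on" (F), S = "the valve is open" (F).
Formalization: (Q ∧ R) → (¬P ∧ ¬S)

Q ∧ R = T ∧ T = T
¬P = ¬F = T
¬S = ¬F = T
¬P ∧ ¬S = T ∧ T = T
(Q ∧ R) → (¬P ∧ ¬S) = T → T = T

True.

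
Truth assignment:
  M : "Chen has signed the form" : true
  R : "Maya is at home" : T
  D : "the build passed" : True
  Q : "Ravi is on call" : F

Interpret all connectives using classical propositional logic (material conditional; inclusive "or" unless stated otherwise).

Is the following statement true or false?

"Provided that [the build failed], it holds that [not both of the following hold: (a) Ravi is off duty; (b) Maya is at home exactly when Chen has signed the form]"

true

In symbols: ¬D → (¬Q ↑ (R ↔ M))

¬D = ¬T = F
¬Q = ¬F = T
R ↔ M = T ↔ T = T
¬Q ↑ (R ↔ M) = T ↑ T = F
¬D → (¬Q ↑ (R ↔ M)) = F → F = T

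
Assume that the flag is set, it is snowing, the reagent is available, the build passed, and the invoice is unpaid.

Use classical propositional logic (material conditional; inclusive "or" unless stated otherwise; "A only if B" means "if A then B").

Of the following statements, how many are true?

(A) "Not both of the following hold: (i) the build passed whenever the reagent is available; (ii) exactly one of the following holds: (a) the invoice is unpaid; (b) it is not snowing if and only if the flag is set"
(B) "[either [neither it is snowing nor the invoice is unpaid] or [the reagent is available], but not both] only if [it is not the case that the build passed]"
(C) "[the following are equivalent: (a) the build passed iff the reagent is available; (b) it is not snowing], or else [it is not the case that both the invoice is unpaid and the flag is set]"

0

Let R = "the reagent is available" (True), S = "the build passed" (True), U = "the invoice is paid" (False), Q = "it is snowing" (True), P = "the flag is set" (True).

(A): This is (R -> S) nand (not U xor (not Q iff P)).

R -> S = True -> True = True
not U = not False = True
not Q = not True = False
not Q iff P = False iff True = False
not U xor (not Q iff P) = True xor False = True
(R -> S) nand (not U xor (not Q iff P)) = True nand True = False
So (A) is false.

(B): In symbols: ((Q nor not U) xor R) -> not S

not U = not False = True
Q nor not U = True nor True = False
(Q nor not U) xor R = False xor True = True
not S = not True = False
((Q nor not U) xor R) -> not S = True -> False = False
Hence (B) is false.

(C): Formalization: ((S iff R) iff not Q) or (not U nand P)

S iff R = True iff True = True
not Q = not True = False
(S iff R) iff not Q = True iff False = False
not U = not False = True
not U nand P = True nand True = False
((S iff R) iff not Q) or (not U nand P) = False or False = False
So (C) is false.

0 of the 3 statements are true (none).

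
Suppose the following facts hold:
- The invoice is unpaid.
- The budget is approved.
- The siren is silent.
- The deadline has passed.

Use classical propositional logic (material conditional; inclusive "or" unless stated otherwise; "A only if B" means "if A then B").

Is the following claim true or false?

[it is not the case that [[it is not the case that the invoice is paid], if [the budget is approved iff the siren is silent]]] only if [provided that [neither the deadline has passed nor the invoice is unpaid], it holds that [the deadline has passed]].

The statement is true.

Let Q = "the budget is approved" (T), S = "the siren is sounding" (F), K = "the invoice is paid" (F), N = "the deadline has passed" (T).
This is ~((Q <-> ~S) -> ~K) -> ((N nor ~K) -> N).

~S = ~F = T
Q <-> ~S = T <-> T = T
~K = ~F = T
(Q <-> ~S) -> ~K = T -> T = T
~((Q <-> ~S) -> ~K) = ~T = F
~K = ~F = T
N nor ~K = T nor T = F
(N nor ~K) -> N = F -> T = T
~((Q <-> ~S) -> ~K) -> ((N nor ~K) -> N) = F -> T = T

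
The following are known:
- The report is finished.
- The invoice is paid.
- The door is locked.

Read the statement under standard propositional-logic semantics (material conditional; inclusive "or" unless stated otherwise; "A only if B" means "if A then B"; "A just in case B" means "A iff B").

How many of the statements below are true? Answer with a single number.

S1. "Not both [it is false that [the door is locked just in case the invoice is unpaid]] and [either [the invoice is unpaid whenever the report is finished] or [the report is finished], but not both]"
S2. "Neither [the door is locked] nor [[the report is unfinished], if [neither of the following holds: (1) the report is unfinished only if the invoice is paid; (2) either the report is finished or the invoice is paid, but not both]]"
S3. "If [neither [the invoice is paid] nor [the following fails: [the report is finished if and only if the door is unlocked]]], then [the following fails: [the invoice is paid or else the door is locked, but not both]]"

1

Let R = "the door is locked" (T), Q = "the invoice is paid" (T), P = "the report is finished" (T).

S1: Parsed as ¬(R ↔ ¬Q) ↑ ((P → ¬Q) ⊕ P)

¬Q = ¬T = F
R ↔ ¬Q = T ↔ F = F
¬(R ↔ ¬Q) = ¬F = T
¬Q = ¬T = F
P → ¬Q = T → F = F
(P → ¬Q) ⊕ P = F ⊕ T = T
¬(R ↔ ¬Q) ↑ ((P → ¬Q) ⊕ P) = T ↑ T = F
Hence S1 is false.

S2: This is R ↓ (((¬P → Q) ↓ (P ⊕ Q)) → ¬P).

¬P = ¬T = F
¬P → Q = F → T = T
P ⊕ Q = T ⊕ T = F
(¬P → Q) ↓ (P ⊕ Q) = T ↓ F = F
¬P = ¬T = F
((¬P → Q) ↓ (P ⊕ Q)) → ¬P = F → F = T
R ↓ (((¬P → Q) ↓ (P ⊕ Q)) → ¬P) = T ↓ T = F
Hence S2 is false.

S3: This is (Q ↓ ¬(P ↔ ¬R)) → ¬(Q ⊕ R).

¬R = ¬T = F
P ↔ ¬R = T ↔ F = F
¬(P ↔ ¬R) = ¬F = T
Q ↓ ¬(P ↔ ¬R) = T ↓ T = F
Q ⊕ R = T ⊕ T = F
¬(Q ⊕ R) = ¬F = T
(Q ↓ ¬(P ↔ ¬R)) → ¬(Q ⊕ R) = F → T = T
So S3 is true.

True statements: 1 (S3).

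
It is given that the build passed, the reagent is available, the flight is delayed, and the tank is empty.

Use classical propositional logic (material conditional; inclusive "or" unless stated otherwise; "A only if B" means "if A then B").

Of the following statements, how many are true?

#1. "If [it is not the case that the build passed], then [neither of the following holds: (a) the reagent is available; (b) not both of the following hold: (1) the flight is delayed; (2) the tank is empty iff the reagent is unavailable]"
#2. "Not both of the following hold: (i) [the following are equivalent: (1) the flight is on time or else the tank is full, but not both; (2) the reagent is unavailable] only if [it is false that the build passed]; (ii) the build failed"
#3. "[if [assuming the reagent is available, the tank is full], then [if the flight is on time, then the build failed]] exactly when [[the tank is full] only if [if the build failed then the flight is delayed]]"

3

Let N = "the build passed" (True), D = "the reagent is available" (True), V = "the flight is delayed" (True), G = "the tank is full" (False).

#1: Parsed as not N -> (D nor (V nand (not G iff not D)))

not N = not True = False
not G = not False = True
not D = not True = False
not G iff not D = True iff False = False
V nand (not G iff not D) = True nand False = True
D nor (V nand (not G iff not D)) = True nor True = False
not N -> (D nor (V nand (not G iff not D))) = False -> False = True
Hence #1 is true.

#2: This is (((not V xor G) iff not D) -> not N) nand not N.

not V = not True = False
not V xor G = False xor False = False
not D = not True = False
(not V xor G) iff not D = False iff False = True
not N = not True = False
((not V xor G) iff not D) -> not N = True -> False = False
not N = not True = False
(((not V xor G) iff not D) -> not N) nand not N = False nand False = True
Thus #2 is true.

#3: Parsed as ((D -> G) -> (not V -> not N)) iff (G -> (not N -> V))

D -> G = True -> False = False
not V = not True = False
not N = not True = False
not V -> not N = False -> False = True
(D -> G) -> (not V -> not N) = False -> True = True
not N = not True = False
not N -> V = False -> True = True
G -> (not N -> V) = False -> True = True
((D -> G) -> (not V -> not N)) iff (G -> (not N -> V)) = True iff True = True
Hence #3 is true.

3 of the 3 statements are true (#1, #2, #3).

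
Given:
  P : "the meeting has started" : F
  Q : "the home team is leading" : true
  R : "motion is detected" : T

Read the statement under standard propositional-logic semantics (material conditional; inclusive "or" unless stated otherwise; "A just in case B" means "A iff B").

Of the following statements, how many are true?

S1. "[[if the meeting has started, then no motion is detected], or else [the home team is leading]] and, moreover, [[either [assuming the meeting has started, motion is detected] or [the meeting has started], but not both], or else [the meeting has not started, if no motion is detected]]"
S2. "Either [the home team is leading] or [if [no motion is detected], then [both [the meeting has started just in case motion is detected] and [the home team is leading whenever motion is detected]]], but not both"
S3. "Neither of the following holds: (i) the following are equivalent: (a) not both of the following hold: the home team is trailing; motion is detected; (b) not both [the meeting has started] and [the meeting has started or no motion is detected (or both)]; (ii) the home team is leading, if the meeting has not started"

S1: This is ((P → ¬R) ∨ Q) ∧ (((P → R) ⊕ P) ∨ (¬R → ¬P)).

¬R = ¬T = F
P → ¬R = F → F = T
(P → ¬R) ∨ Q = T ∨ T = T
P → R = F → T = T
(P → R) ⊕ P = T ⊕ F = T
¬R = ¬T = F
¬P = ¬F = T
¬R → ¬P = F → T = T
((P → R) ⊕ P) ∨ (¬R → ¬P) = T ∨ T = T
((P → ¬R) ∨ Q) ∧ (((P → R) ⊕ P) ∨ (¬R → ¬P)) = T ∧ T = T
Hence S1 is true.

S2: Parsed as Q ⊕ (¬R → ((P ↔ R) ∧ (R → Q)))

¬R = ¬T = F
P ↔ R = F ↔ T = F
R → Q = T → T = T
(P ↔ R) ∧ (R → Q) = F ∧ T = F
¬R → ((P ↔ R) ∧ (R → Q)) = F → F = T
Q ⊕ (¬R → ((P ↔ R) ∧ (R → Q))) = T ⊕ T = F
Hence S2 is false.

S3: In symbols: ((¬Q ↑ R) ↔ (P ↑ (P ∨ ¬R))) ↓ (¬P → Q)

¬Q = ¬T = F
¬Q ↑ R = F ↑ T = T
¬R = ¬T = F
P ∨ ¬R = F ∨ F = F
P ↑ (P ∨ ¬R) = F ↑ F = T
(¬Q ↑ R) ↔ (P ↑ (P ∨ ¬R)) = T ↔ T = T
¬P = ¬F = T
¬P → Q = T → T = T
((¬Q ↑ R) ↔ (P ↑ (P ∨ ¬R))) ↓ (¬P → Q) = T ↓ T = F
Thus S3 is false.

True statements: 1 (S1).

1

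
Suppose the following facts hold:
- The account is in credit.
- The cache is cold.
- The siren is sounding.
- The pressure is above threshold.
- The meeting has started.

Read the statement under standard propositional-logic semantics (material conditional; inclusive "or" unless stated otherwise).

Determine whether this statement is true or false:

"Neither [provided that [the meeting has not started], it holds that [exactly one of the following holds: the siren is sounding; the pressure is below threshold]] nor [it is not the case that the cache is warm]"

False.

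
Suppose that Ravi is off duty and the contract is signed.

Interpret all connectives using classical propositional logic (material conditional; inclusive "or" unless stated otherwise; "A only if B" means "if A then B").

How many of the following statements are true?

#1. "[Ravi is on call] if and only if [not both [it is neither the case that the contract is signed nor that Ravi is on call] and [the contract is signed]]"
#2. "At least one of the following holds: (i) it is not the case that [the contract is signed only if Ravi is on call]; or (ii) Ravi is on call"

Let P = "Ravi is on call" (F), Q = "the contract is signed" (T).

#1: Formalization: P ↔ ((Q ↓ P) ↑ Q)

Q ↓ P = T ↓ F = F
(Q ↓ P) ↑ Q = F ↑ T = T
P ↔ ((Q ↓ P) ↑ Q) = F ↔ T = F
So #1 is false.

#2: In symbols: ¬(Q → P) ∨ P

Q → P = T → F = F
¬(Q → P) = ¬F = T
¬(Q → P) ∨ P = T ∨ F = T
Hence #2 is true.

True statements: 1 (#2).

1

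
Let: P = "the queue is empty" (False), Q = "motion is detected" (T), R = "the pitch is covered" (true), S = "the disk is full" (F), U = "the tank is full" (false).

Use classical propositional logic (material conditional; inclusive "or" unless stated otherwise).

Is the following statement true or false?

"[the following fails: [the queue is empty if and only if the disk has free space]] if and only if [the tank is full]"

False

Values: P=False, S=False, U=False.
Parsed as not (P iff not S) iff U

not S = not False = True
P iff not S = False iff True = False
not (P iff not S) = not False = True
not (P iff not S) iff U = True iff False = False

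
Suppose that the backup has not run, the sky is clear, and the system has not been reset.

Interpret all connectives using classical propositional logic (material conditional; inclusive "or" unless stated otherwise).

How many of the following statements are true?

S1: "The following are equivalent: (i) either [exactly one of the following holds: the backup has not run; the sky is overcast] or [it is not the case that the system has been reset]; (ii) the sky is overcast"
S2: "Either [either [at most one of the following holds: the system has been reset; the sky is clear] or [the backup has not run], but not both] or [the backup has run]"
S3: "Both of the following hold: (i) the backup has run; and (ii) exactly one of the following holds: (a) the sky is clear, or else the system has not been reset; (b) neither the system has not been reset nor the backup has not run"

0

Let H = "the backup has run" (F), R = "the sky is overcast" (F), S = "the system has been reset" (F).

S1: Parsed as ((¬H ⊕ R) ∨ ¬S) ↔ R

¬H = ¬F = T
¬H ⊕ R = T ⊕ F = T
¬S = ¬F = T
(¬H ⊕ R) ∨ ¬S = T ∨ T = T
((¬H ⊕ R) ∨ ¬S) ↔ R = T ↔ F = F
Thus S1 is false.

S2: Formalization: ((S ↑ ¬R) ⊕ ¬H) ∨ H

¬R = ¬F = T
S ↑ ¬R = F ↑ T = T
¬H = ¬F = T
(S ↑ ¬R) ⊕ ¬H = T ⊕ T = F
((S ↑ ¬R) ⊕ ¬H) ∨ H = F ∨ F = F
So S2 is false.

S3: Formalization: H ∧ ((¬R ∨ ¬S) ⊕ (¬S ↓ ¬H))

¬R = ¬F = T
¬S = ¬F = T
¬R ∨ ¬S = T ∨ T = T
¬S = ¬F = T
¬H = ¬F = T
¬S ↓ ¬H = T ↓ T = F
(¬R ∨ ¬S) ⊕ (¬S ↓ ¬H) = T ⊕ F = T
H ∧ ((¬R ∨ ¬S) ⊕ (¬S ↓ ¬H)) = F ∧ T = F
So S3 is false.

True statements: 0 (none).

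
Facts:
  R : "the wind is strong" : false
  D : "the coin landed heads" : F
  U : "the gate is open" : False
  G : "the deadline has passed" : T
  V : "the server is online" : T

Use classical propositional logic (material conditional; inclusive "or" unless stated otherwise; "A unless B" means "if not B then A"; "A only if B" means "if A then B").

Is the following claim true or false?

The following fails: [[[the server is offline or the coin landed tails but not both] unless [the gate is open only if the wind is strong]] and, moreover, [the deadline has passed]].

False

This is ~(((~V xor ~D) | (U -> R)) & G).

~V = ~T = F
~D = ~F = T
~V xor ~D = F xor T = T
U -> R = F -> F = T
(~V xor ~D) | (U -> R) = T | T = T
((~V xor ~D) | (U -> R)) & G = T & T = T
~(((~V xor ~D) | (U -> R)) & G) = ~T = F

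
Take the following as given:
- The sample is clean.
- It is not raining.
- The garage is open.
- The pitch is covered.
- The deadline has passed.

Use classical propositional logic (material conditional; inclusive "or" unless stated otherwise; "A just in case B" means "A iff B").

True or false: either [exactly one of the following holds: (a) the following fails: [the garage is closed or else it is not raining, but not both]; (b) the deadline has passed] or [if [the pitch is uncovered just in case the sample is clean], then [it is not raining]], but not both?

Let L = "the garage is closed" (F), M = "it is raining" (F), Q = "the deadline has passed" (T), W = "the pitch is covered" (T), U = "the sample is contaminated" (F).
Formalization: (¬(L ⊕ ¬M) ⊕ Q) ⊕ ((¬W ↔ ¬U) → ¬M)

¬M = ¬F = T
L ⊕ ¬M = F ⊕ T = T
¬(L ⊕ ¬M) = ¬T = F
¬(L ⊕ ¬M) ⊕ Q = F ⊕ T = T
¬W = ¬T = F
¬U = ¬F = T
¬W ↔ ¬U = F ↔ T = F
¬M = ¬F = T
(¬W ↔ ¬U) → ¬M = F → T = T
(¬(L ⊕ ¬M) ⊕ Q) ⊕ ((¬W ↔ ¬U) → ¬M) = T ⊕ T = F

false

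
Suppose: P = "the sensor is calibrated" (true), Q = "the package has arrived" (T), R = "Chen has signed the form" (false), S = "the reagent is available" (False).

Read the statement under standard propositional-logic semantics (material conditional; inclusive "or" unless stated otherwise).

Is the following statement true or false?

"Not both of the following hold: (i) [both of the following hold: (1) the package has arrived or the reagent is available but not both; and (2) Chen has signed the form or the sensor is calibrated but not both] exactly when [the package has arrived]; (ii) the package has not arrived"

True.

Parsed as (((Q xor S) & (R xor P)) <-> Q) nand ~Q

Q xor S = T xor F = T
R xor P = F xor T = T
(Q xor S) & (R xor P) = T & T = T
((Q xor S) & (R xor P)) <-> Q = T <-> T = T
~Q = ~T = F
(((Q xor S) & (R xor P)) <-> Q) nand ~Q = T nand F = T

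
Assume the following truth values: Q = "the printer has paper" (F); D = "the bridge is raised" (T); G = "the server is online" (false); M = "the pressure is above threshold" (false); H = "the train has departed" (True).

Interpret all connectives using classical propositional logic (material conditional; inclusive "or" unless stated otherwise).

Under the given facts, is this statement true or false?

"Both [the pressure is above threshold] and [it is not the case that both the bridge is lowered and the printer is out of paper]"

Parsed as M ∧ (¬D ↑ ¬Q)

¬D = ¬T = F
¬Q = ¬F = T
¬D ↑ ¬Q = F ↑ T = T
M ∧ (¬D ↑ ¬Q) = F ∧ T = F

false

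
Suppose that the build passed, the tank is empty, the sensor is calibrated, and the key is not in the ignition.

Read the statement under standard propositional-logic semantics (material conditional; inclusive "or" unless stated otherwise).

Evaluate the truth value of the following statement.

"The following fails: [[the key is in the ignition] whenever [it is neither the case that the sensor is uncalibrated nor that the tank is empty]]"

Let W = "the sensor is calibrated" (True), Q = "the tank is full" (False), R = "the key is in the ignition" (False).
Parsed as not ((not W nor not Q) -> R)

not W = not True = False
not Q = not False = True
not W nor not Q = False nor True = False
(not W nor not Q) -> R = False -> False = True
not ((not W nor not Q) -> R) = not True = False

The statement is false.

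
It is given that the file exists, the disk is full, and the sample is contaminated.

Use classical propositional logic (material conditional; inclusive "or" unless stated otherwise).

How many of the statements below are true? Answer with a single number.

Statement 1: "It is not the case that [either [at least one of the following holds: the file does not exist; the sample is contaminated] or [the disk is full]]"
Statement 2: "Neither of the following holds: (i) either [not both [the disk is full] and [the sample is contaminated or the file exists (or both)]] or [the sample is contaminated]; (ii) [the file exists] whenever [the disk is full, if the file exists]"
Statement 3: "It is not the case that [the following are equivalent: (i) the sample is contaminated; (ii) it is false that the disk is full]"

Let P = "the file exists" (T), R = "the sample is contaminated" (T), Q = "the disk is full" (T).

Statement 1: In symbols: ~((~P | R) | Q)

~P = ~T = F
~P | R = F | T = T
(~P | R) | Q = T | T = T
~((~P | R) | Q) = ~T = F
Thus Statement 1 is false.

Statement 2: Formalization: ((Q nand (R | P)) | R) nor ((P -> Q) -> P)

R | P = T | T = T
Q nand (R | P) = T nand T = F
(Q nand (R | P)) | R = F | T = T
P -> Q = T -> T = T
(P -> Q) -> P = T -> T = T
((Q nand (R | P)) | R) nor ((P -> Q) -> P) = T nor T = F
Hence Statement 2 is false.

Statement 3: Parsed as ~(R <-> ~Q)

~Q = ~T = F
R <-> ~Q = T <-> F = F
~(R <-> ~Q) = ~F = T
Thus Statement 3 is true.

Count: 1.

1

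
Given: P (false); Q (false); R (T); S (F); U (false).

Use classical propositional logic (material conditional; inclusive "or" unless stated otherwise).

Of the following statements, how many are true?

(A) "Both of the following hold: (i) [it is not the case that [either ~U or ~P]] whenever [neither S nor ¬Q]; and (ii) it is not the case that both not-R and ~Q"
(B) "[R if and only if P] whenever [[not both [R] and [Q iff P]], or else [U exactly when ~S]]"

2

(A): In symbols: ((S nor ~Q) -> ~(~U | ~P)) & (~R nand ~Q)

~Q = ~F = T
S nor ~Q = F nor T = F
~U = ~F = T
~P = ~F = T
~U | ~P = T | T = T
~(~U | ~P) = ~T = F
(S nor ~Q) -> ~(~U | ~P) = F -> F = T
~R = ~T = F
~Q = ~F = T
~R nand ~Q = F nand T = T
((S nor ~Q) -> ~(~U | ~P)) & (~R nand ~Q) = T & T = T
So (A) is true.

(B): In symbols: ((R nand (Q <-> P)) | (U <-> ~S)) -> (R <-> P)

Q <-> P = F <-> F = T
R nand (Q <-> P) = T nand T = F
~S = ~F = T
U <-> ~S = F <-> T = F
(R nand (Q <-> P)) | (U <-> ~S) = F | F = F
R <-> P = T <-> F = F
((R nand (Q <-> P)) | (U <-> ~S)) -> (R <-> P) = F -> F = T
So (B) is true.

Count: 2.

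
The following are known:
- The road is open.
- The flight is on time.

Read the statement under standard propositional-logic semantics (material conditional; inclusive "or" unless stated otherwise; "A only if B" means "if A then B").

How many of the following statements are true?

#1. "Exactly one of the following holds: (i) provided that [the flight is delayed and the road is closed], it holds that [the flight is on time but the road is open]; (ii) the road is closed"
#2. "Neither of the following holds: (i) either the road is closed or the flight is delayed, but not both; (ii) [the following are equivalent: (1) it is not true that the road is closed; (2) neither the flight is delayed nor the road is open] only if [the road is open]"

1

Let U = "the flight is delayed" (F), P = "the road is closed" (F).

#1: This is ((U & P) -> (~U & ~P)) xor P.

U & P = F & F = F
~U = ~F = T
~P = ~F = T
~U & ~P = T & T = T
(U & P) -> (~U & ~P) = F -> T = T
((U & P) -> (~U & ~P)) xor P = T xor F = T
So #1 is true.

#2: This is (P xor U) nor ((~P <-> (U nor ~P)) -> ~P).

P xor U = F xor F = F
~P = ~F = T
~P = ~F = T
U nor ~P = F nor T = F
~P <-> (U nor ~P) = T <-> F = F
~P = ~F = T
(~P <-> (U nor ~P)) -> ~P = F -> T = T
(P xor U) nor ((~P <-> (U nor ~P)) -> ~P) = F nor T = F
Thus #2 is false.

Count: 1.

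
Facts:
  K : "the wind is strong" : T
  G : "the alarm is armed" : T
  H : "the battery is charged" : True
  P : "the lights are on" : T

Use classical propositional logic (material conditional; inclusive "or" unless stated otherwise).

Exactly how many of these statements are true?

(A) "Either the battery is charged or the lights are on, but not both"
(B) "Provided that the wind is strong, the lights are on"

(A): In symbols: H xor P

H xor P = True xor True = False
So (A) is false.

(B): Formalization: K -> P

K -> P = True -> True = True
Thus (B) is true.

Count: 1.

1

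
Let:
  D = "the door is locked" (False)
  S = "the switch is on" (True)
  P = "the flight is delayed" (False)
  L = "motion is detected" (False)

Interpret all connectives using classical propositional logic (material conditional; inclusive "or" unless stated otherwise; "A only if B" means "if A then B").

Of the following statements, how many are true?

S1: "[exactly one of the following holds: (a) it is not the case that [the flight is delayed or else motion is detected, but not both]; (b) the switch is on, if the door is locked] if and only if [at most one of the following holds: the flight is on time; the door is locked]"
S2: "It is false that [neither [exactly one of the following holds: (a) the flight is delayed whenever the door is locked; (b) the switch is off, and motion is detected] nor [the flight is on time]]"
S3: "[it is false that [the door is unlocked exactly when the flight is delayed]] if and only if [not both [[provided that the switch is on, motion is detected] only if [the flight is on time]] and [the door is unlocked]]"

S1: Formalization: (~(P xor L) xor (D -> S)) <-> (~P nand D)

P xor L = F xor F = F
~(P xor L) = ~F = T
D -> S = F -> T = T
~(P xor L) xor (D -> S) = T xor T = F
~P = ~F = T
~P nand D = T nand F = T
(~(P xor L) xor (D -> S)) <-> (~P nand D) = F <-> T = F
Thus S1 is false.

S2: In symbols: ~(((D -> P) xor (~S & L)) nor ~P)

D -> P = F -> F = T
~S = ~T = F
~S & L = F & F = F
(D -> P) xor (~S & L) = T xor F = T
~P = ~F = T
((D -> P) xor (~S & L)) nor ~P = T nor T = F
~(((D -> P) xor (~S & L)) nor ~P) = ~F = T
Hence S2 is true.

S3: This is ~(~D <-> P) <-> (((S -> L) -> ~P) nand ~D).

~D = ~F = T
~D <-> P = T <-> F = F
~(~D <-> P) = ~F = T
S -> L = T -> F = F
~P = ~F = T
(S -> L) -> ~P = F -> T = T
~D = ~F = T
((S -> L) -> ~P) nand ~D = T nand T = F
~(~D <-> P) <-> (((S -> L) -> ~P) nand ~D) = T <-> F = F
Hence S3 is false.

1 of the 3 statements is true (S2).

1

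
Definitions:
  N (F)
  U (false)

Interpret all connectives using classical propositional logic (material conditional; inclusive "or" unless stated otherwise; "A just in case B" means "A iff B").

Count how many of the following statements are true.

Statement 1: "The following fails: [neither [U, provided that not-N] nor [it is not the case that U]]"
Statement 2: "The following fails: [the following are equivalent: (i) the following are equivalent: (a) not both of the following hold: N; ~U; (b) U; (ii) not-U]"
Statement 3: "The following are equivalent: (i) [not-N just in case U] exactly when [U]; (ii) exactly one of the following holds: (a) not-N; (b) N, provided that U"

2

Statement 1: This is ¬((¬N → U) ↓ ¬U).

¬N = ¬F = T
¬N → U = T → F = F
¬U = ¬F = T
(¬N → U) ↓ ¬U = F ↓ T = F
¬((¬N → U) ↓ ¬U) = ¬F = T
So Statement 1 is true.

Statement 2: Formalization: ¬(((N ↑ ¬U) ↔ U) ↔ ¬U)

¬U = ¬F = T
N ↑ ¬U = F ↑ T = T
(N ↑ ¬U) ↔ U = T ↔ F = F
¬U = ¬F = T
((N ↑ ¬U) ↔ U) ↔ ¬U = F ↔ T = F
¬(((N ↑ ¬U) ↔ U) ↔ ¬U) = ¬F = T
So Statement 2 is true.

Statement 3: In symbols: ((¬N ↔ U) ↔ U) ↔ (¬N ⊕ (U → N))

¬N = ¬F = T
¬N ↔ U = T ↔ F = F
(¬N ↔ U) ↔ U = F ↔ F = T
¬N = ¬F = T
U → N = F → F = T
¬N ⊕ (U → N) = T ⊕ T = F
((¬N ↔ U) ↔ U) ↔ (¬N ⊕ (U → N)) = T ↔ F = F
Hence Statement 3 is false.

Count: 2.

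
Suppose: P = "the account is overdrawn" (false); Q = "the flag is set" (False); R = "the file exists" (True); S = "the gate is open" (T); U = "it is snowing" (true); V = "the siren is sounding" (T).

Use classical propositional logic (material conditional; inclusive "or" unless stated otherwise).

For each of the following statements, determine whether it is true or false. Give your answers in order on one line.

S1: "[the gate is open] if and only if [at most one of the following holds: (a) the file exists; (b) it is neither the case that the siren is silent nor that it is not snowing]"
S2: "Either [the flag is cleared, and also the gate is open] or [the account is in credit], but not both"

S1: In symbols: S ↔ (R ↑ (¬V ↓ ¬U))

¬V = ¬T = F
¬U = ¬T = F
¬V ↓ ¬U = F ↓ F = T
R ↑ (¬V ↓ ¬U) = T ↑ T = F
S ↔ (R ↑ (¬V ↓ ¬U)) = T ↔ F = F
Thus S1 is false.

S2: This is (¬Q ∧ S) ⊕ ¬P.

¬Q = ¬F = T
¬Q ∧ S = T ∧ T = T
¬P = ¬F = T
(¬Q ∧ S) ⊕ ¬P = T ⊕ T = F
So S2 is false.

S1 F; S2 F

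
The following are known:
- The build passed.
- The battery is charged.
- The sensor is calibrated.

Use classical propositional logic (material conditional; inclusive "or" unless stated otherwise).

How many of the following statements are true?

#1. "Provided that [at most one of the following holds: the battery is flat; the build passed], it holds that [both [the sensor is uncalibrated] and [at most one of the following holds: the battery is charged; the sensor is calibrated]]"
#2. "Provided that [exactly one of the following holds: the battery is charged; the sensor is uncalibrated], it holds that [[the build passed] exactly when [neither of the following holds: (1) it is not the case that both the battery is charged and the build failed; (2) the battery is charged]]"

0

Let Q = "the battery is charged" (True), P = "the build passed" (True), R = "the sensor is calibrated" (True).

#1: In symbols: (not Q nand P) -> (not R and (Q nand R))

not Q = not True = False
not Q nand P = False nand True = True
not R = not True = False
Q nand R = True nand True = False
not R and (Q nand R) = False and False = False
(not Q nand P) -> (not R and (Q nand R)) = True -> False = False
Thus #1 is false.

#2: In symbols: (Q xor not R) -> (P iff ((Q nand not P) nor Q))

not R = not True = False
Q xor not R = True xor False = True
not P = not True = False
Q nand not P = True nand False = True
(Q nand not P) nor Q = True nor True = False
P iff ((Q nand not P) nor Q) = True iff False = False
(Q xor not R) -> (P iff ((Q nand not P) nor Q)) = True -> False = False
Thus #2 is false.

0 of the 2 statements are true (none).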